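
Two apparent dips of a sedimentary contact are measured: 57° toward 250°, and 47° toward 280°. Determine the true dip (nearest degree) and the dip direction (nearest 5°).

true dip 58°, dip direction 230°

Represent each trace as a vector plunging at its apparent dip toward its trend (east-north-up frame): v₁ = (-0.512, -0.186, -0.839), v₂ = (-0.672, 0.118, -0.731).
n = v₁ × v₂ = (-0.236, -0.189, 0.186) (taken with n_z > 0).
tan δ = √(n_x²+n_y²)/n_z = 0.302/0.186, so δ = 58.4°.
The horizontal component of n points toward azimuth atan2(n_x, n_y) = 231°, the dip direction.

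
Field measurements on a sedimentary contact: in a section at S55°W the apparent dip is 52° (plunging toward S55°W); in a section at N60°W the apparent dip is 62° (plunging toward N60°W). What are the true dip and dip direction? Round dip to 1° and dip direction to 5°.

true dip 63°, dip direction 285°

Represent each trace as a vector plunging at its apparent dip toward its trend (east-north-up frame): v₁ = (-0.504, -0.353, -0.788), v₂ = (-0.407, 0.235, -0.883).
n = v₁ × v₂ = (-0.497, 0.125, 0.262) (taken with n_z > 0).
True dip = arccos(n_z / |n|) = arccos(0.4553) = 62.9°.
Dip direction = azimuth of (n_x, n_y) = atan2(-0.497, 0.125) = 284°.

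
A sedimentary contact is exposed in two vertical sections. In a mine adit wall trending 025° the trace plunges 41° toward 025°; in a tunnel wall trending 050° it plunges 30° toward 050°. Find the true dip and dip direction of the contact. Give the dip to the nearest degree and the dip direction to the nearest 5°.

true dip 45°, dip direction 355°

Represent each trace as a vector plunging at its apparent dip toward its trend (east-north-up frame): v₁ = (0.319, 0.684, -0.656), v₂ = (0.663, 0.557, -0.500).
Cross product v₁ × v₂ gives the pole to the plane: n ∝ (-0.023, 0.276, 0.276).
tan δ = √(n_x²+n_y²)/n_z = 0.277/0.276, so δ = 45.1°.
Dip direction = azimuth of (n_x, n_y) = atan2(-0.023, 0.276) = 355°.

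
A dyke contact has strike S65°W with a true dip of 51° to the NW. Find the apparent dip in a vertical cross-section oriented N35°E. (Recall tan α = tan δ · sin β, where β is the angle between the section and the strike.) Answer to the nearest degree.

32°

The strike is S65°W and the section trends N35°E; the acute angle between them is β = 30°.
tan(apparent dip) = tan 51° · sin 30° = 0.6174
apparent dip = arctan 0.6174 = 31.69°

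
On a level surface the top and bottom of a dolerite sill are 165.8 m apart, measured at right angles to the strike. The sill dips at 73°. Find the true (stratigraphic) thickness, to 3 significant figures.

True thickness t = w · sin(dip) = 165.8 × sin 73°
t = 165.8 × 0.9563 = 158.555 m

159 m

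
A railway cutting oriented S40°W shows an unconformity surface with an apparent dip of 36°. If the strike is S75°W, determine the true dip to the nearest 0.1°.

51.7°

β = acute angle between strike S75°W and section S40°W = 35°.
tan δ = tan α / sin β = tan 36° / sin 35° = 0.7265 / 0.5736 = 1.2667
true dip = arctan 1.2667 = 51.71°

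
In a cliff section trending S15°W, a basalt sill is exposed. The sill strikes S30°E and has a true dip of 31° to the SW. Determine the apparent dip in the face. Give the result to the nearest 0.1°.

23.0°

Angle between strike (S30°E) and section (S15°W): β = 45°.
tan α = tan 31° × sin 45° = 0.6009 × 0.7071 = 0.4249
α = arctan(0.4249) = 23.02°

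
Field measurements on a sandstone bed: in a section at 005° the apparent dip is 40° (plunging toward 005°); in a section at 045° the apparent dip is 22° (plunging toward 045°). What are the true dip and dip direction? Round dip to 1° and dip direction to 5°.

Represent each trace as a vector plunging at its apparent dip toward its trend (east-north-up frame): v₁ = (0.067, 0.763, -0.643), v₂ = (0.656, 0.656, -0.375).
n = v₁ × v₂ = (-0.136, 0.396, 0.457) (taken with n_z > 0).
Dip δ = arctan(|n_h|/n_z) = arctan(0.419/0.457) = 42.5°.
Dip direction = azimuth of (n_x, n_y) = atan2(-0.136, 0.396) = 341°.

true dip 43°, dip direction 340°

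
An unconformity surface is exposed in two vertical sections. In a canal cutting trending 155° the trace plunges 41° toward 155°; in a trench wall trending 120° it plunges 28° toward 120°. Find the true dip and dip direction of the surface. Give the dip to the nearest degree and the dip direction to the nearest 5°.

true dip 43°, dip direction 175°

The two traces are lines in the plane: v₁ = (sin 155°·cos 41°, cos 155°·cos 41°, −sin 41°), v₂ = (sin 120°·cos 28°, cos 120°·cos 28°, −sin 28°).
The plane normal is n = v₁ × v₂ ∝ (0.031, -0.352, 0.382).
tan δ = √(n_x²+n_y²)/n_z = 0.353/0.382, so δ = 42.8°.
Dip direction = azimuth of (n_x, n_y) = atan2(0.031, -0.352) = 175°.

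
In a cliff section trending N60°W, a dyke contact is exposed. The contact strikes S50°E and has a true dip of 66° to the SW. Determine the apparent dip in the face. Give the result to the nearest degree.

Angle between strike (S50°E) and section (N60°W): β = 10°.
tan α = tan 66° × sin 10° = 2.2460 × 0.1736 = 0.3900
apparent dip = arctan 0.3900 = 21.31°

21°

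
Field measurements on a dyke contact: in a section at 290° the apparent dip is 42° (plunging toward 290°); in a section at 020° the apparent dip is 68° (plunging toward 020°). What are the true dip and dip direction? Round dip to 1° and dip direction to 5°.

true dip 69°, dip direction 000°

Each apparent-dip line lies in the plane. As unit vectors (x east, y north, z up), v₁ plunges 42°→290° and v₂ plunges 68°→020°.
Cross product v₁ × v₂ gives the pole to the plane: n ∝ (0.000, 0.733, 0.278).
True dip = arccos(n_z / |n|) = arccos(0.3550) = 69.2°.
The horizontal component of n points toward azimuth atan2(n_x, n_y) = 0°, the dip direction.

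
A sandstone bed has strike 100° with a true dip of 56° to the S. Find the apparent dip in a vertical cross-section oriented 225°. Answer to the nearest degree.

51°

Angle between strike (100°) and section (225°): β = 55°.
tan(apparent dip) = tan 56° · sin 55° = 1.2144
α = arctan(1.2144) = 50.53°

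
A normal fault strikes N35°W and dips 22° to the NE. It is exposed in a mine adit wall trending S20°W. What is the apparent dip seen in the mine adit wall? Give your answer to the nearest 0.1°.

The strike is N35°W and the section trends S20°W; the acute angle between them is β = 55°.
tan(apparent dip) = tan 22° · sin 55° = 0.3310
α = arctan(0.3310) = 18.31°

18.3°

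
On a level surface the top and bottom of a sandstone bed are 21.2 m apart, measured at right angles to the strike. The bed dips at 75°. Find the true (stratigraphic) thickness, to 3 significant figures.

20.5 m

True thickness t = w · sin(dip) = 21.2 × sin 75°
t = 21.2 × 0.9659 = 20.478 m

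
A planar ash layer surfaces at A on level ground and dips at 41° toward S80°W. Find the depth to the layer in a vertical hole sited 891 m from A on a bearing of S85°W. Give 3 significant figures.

772 m

The hole lies 5° from the dip direction, so the down-dip offset is 891 × cos 5° = 887.61 m.
Depth = down-dip offset × tan(dip) = 887.61 × tan 41° = 887.61 × 0.8693
Depth = 771.59 m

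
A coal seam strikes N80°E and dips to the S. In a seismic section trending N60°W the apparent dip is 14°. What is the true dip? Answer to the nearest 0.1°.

β = acute angle between strike N80°E and section N60°W = 40°.
tan δ = tan α / sin β = tan 14° / sin 40° = 0.2493 / 0.6428 = 0.3879
true dip = arctan 0.3879 = 21.20°

21.2°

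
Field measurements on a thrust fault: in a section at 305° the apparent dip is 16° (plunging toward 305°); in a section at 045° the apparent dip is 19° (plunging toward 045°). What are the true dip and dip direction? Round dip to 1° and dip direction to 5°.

true dip 26°, dip direction 000°

Each apparent-dip line lies in the plane. As unit vectors (x east, y north, z up), v₁ plunges 16°→305° and v₂ plunges 19°→045°.
Cross product v₁ × v₂ gives the pole to the plane: n ∝ (-0.005, 0.441, 0.895).
tan δ = √(n_x²+n_y²)/n_z = 0.441/0.895, so δ = 26.2°.
The horizontal component of n points toward azimuth atan2(n_x, n_y) = 359°, the dip direction.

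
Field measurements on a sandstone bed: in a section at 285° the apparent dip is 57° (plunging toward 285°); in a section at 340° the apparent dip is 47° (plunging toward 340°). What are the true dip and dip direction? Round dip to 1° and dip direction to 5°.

true dip 57°, dip direction 295°

Represent each trace as a vector plunging at its apparent dip toward its trend (east-north-up frame): v₁ = (-0.526, 0.141, -0.839), v₂ = (-0.233, 0.641, -0.731).
The plane normal is n = v₁ × v₂ ∝ (-0.434, 0.189, 0.304).
tan δ = √(n_x²+n_y²)/n_z = 0.474/0.304, so δ = 57.3°.
Dip direction = azimuth of (n_x, n_y) = atan2(-0.434, 0.189) = 294°.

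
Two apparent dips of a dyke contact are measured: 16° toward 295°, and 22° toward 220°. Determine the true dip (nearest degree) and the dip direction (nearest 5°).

Represent each trace as a vector plunging at its apparent dip toward its trend (east-north-up frame): v₁ = (-0.871, 0.406, -0.276), v₂ = (-0.596, -0.710, -0.375).
The plane normal is n = v₁ × v₂ ∝ (-0.348, -0.162, 0.861).
tan δ = √(n_x²+n_y²)/n_z = 0.384/0.861, so δ = 24.0°.
Dip direction = azimuth of (n_x, n_y) = atan2(-0.348, -0.162) = 245°.

true dip 24°, dip direction 245°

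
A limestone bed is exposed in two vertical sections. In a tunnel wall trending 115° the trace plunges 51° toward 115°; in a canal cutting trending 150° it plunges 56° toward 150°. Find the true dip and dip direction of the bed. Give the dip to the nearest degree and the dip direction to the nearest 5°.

true dip 56°, dip direction 150°

Represent each trace as a vector plunging at its apparent dip toward its trend (east-north-up frame): v₁ = (0.570, -0.266, -0.777), v₂ = (0.280, -0.484, -0.829).
The plane normal is n = v₁ × v₂ ∝ (0.156, -0.256, 0.202).
True dip = arccos(n_z / |n|) = arccos(0.5591) = 56.0°.
Dip direction = atan2(0.156, -0.256) = 149° (azimuth of n's horizontal projection).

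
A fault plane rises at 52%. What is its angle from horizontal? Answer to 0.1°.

27.5°

tan θ = 52/100 = 0.5200
θ = arctan(0.5200) = 27.47°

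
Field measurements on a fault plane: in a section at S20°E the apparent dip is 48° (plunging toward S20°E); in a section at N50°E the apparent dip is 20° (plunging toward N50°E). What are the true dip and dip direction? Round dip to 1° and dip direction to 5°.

true dip 54°, dip direction 125°

Each apparent-dip line lies in the plane. As unit vectors (x east, y north, z up), v₁ plunges 48°→S20°E and v₂ plunges 20°→N50°E.
n = v₁ × v₂ = (0.664, -0.457, 0.591) (taken with n_z > 0).
tan δ = √(n_x²+n_y²)/n_z = 0.806/0.591, so δ = 53.7°.
Dip direction = azimuth of (n_x, n_y) = atan2(0.664, -0.457) = 125°.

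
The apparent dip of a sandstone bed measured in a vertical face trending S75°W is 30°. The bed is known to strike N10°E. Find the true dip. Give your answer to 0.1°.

32.5°

The section is 65° from the strike.
tan δ = tan α / sin β = tan 30° / sin 65° = 0.5774 / 0.9063 = 0.6370
true dip = arctan 0.6370 = 32.50°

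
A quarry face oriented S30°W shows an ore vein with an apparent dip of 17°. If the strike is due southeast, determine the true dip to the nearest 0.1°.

β = acute angle between strike due southeast and section S30°W = 75°.
tan(true dip) = tan 17° / sin 75° = 0.3165
true dip = arctan 0.3165 = 17.56°

17.6°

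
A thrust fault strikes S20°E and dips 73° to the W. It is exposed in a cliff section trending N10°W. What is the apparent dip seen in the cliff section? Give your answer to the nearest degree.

30°

Angle between strike (S20°E) and section (N10°W): β = 10°.
tan α = tan 73° × sin 10° = 3.2709 × 0.1736 = 0.5680
α = arctan(0.5680) = 29.60°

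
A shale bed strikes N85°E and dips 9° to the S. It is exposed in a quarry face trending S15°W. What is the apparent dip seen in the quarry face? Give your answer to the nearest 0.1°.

8.5°

The strike is N85°E and the section trends S15°W; the acute angle between them is β = 70°.
tan(apparent dip) = tan 9° · sin 70° = 0.1488
apparent dip = arctan 0.1488 = 8.47°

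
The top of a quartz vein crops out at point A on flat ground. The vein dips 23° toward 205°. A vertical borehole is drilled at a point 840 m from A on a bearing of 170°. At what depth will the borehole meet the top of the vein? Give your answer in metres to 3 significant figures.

The hole lies 35° from the dip direction, so the down-dip offset is 840 × cos 35° = 688.09 m.
Depth = down-dip offset × tan(dip) = 688.09 × tan 23° = 688.09 × 0.4245
Depth = 292.08 m

292 m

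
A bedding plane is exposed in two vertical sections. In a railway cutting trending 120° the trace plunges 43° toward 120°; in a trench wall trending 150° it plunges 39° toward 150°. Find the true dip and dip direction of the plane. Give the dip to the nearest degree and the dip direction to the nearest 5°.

true dip 43°, dip direction 120°

The two traces are lines in the plane: v₁ = (sin 120°·cos 43°, cos 120°·cos 43°, −sin 43°), v₂ = (sin 150°·cos 39°, cos 150°·cos 39°, −sin 39°).
The plane normal is n = v₁ × v₂ ∝ (0.229, -0.134, 0.284).
True dip = arccos(n_z / |n|) = arccos(0.7313) = 43.0°.
The horizontal component of n points toward azimuth atan2(n_x, n_y) = 120°, the dip direction.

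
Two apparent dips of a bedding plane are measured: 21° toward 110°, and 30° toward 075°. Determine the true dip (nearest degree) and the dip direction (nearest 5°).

true dip 31°, dip direction 060°

The two traces are lines in the plane: v₁ = (sin 110°·cos 21°, cos 110°·cos 21°, −sin 21°), v₂ = (sin 75°·cos 30°, cos 75°·cos 30°, −sin 30°).
n = v₁ × v₂ = (0.240, 0.139, 0.464) (taken with n_z > 0).
tan δ = √(n_x²+n_y²)/n_z = 0.277/0.464, so δ = 30.9°.
Dip direction = azimuth of (n_x, n_y) = atan2(0.240, 0.139) = 60°.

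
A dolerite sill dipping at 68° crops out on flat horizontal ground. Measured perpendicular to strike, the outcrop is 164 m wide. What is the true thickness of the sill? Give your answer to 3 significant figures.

152 m

True thickness t = w · sin(dip) = 164 × sin 68°
t = 164 × 0.9272 = 152.058 m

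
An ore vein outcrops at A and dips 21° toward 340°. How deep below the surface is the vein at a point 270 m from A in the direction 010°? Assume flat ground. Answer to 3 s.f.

89.8 m

The hole lies 30° from the dip direction, so the down-dip offset is 270 × cos 30° = 233.83 m.
Depth = down-dip offset × tan(dip) = 233.83 × tan 21° = 233.83 × 0.3839
Depth = 89.76 m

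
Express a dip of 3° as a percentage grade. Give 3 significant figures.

grade % = 100 × tan 3° = 100 × 0.0524

5.24%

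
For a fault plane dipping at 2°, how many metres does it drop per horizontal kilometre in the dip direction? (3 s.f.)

drop per km = 1000 × tan 2° = 1000 × 0.0349

34.9 m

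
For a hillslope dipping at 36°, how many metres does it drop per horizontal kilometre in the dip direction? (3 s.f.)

727 m

drop per km = 1000 × tan 36° = 1000 × 0.7265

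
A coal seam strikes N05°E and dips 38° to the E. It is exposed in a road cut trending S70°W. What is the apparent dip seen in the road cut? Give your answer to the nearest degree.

35°

The section lies 65° from the strike.
tan(apparent dip) = tan 38° · sin 65° = 0.7081
apparent dip = arctan 0.7081 = 35.30°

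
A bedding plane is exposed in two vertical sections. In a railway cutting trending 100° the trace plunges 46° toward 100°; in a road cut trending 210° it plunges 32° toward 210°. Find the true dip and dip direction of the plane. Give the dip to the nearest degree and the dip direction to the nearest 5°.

true dip 56°, dip direction 145°

Each apparent-dip line lies in the plane. As unit vectors (x east, y north, z up), v₁ plunges 46°→100° and v₂ plunges 32°→210°.
n = v₁ × v₂ = (0.464, -0.668, 0.554) (taken with n_z > 0).
Dip δ = arctan(|n_h|/n_z) = arctan(0.813/0.554) = 55.8°.
Dip direction = atan2(0.464, -0.668) = 145° (azimuth of n's horizontal projection).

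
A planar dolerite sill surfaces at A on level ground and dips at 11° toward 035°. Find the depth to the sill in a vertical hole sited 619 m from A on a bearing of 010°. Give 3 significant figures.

The hole lies 25° from the dip direction, so the down-dip offset is 619 × cos 25° = 561.00 m.
Depth = down-dip offset × tan(dip) = 561.00 × tan 11° = 561.00 × 0.1944
Depth = 109.05 m

109 m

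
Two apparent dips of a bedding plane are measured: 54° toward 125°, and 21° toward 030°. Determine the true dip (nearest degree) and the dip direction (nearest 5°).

Represent each trace as a vector plunging at its apparent dip toward its trend (east-north-up frame): v₁ = (0.481, -0.337, -0.809), v₂ = (0.467, 0.809, -0.358).
The plane normal is n = v₁ × v₂ ∝ (0.775, -0.205, 0.547).
Dip δ = arctan(|n_h|/n_z) = arctan(0.802/0.547) = 55.7°.
The horizontal component of n points toward azimuth atan2(n_x, n_y) = 105°, the dip direction.

true dip 56°, dip direction 105°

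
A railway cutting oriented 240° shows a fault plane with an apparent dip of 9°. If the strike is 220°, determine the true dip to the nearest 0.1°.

The section is 20° from the strike.
tan δ = tan α / sin β = tan 9° / sin 20° = 0.1584 / 0.3420 = 0.4631
true dip = arctan 0.4631 = 24.85°

24.8°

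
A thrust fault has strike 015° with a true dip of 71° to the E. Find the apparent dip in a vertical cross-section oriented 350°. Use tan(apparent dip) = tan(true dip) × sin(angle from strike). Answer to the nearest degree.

51°

The section lies 25° from the strike.
tan α = tan 71° × sin 25° = 2.9042 × 0.4226 = 1.2274
α = arctan(1.2274) = 50.83°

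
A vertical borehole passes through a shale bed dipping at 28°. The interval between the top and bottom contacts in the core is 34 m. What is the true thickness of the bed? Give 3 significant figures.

30.0 m

True thickness t = h · cos(dip) = 34 × cos 28°
t = 34 × 0.8829 = 30.020 m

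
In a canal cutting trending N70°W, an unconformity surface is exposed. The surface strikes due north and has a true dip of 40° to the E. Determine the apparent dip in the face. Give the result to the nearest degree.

The section lies 70° from the strike.
tan α = tan 40° × sin 70° = 0.8391 × 0.9397 = 0.7885
α = arctan(0.7885) = 38.26°

38°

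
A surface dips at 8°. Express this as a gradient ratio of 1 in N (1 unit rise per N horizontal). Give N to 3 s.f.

1 in 7.12

1 : N means tan θ = 1/N, so N = 1/tan 8° = 1/0.1405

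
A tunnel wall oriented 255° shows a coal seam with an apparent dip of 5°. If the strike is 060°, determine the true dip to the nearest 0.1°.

18.7°

The section is 15° from the strike.
tan(true dip) = tan 5° / sin 15° = 0.3380
δ = arctan(0.3380) = 18.68°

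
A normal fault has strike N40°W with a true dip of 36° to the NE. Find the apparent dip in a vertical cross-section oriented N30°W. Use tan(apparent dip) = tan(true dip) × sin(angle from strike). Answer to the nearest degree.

7°

The section lies 10° from the strike.
tan α = tan 36° × sin 10° = 0.7265 × 0.1736 = 0.1262
α = arctan(0.1262) = 7.19°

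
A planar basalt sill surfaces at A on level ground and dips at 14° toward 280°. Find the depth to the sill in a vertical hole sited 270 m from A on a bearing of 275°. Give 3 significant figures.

The hole lies 5° from the dip direction, so the down-dip offset is 270 × cos 5° = 268.97 m.
Depth = down-dip offset × tan(dip) = 268.97 × tan 14° = 268.97 × 0.2493
Depth = 67.06 m

67.1 m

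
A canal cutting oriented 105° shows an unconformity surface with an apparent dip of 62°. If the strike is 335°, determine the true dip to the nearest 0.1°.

67.8°

The section is 50° from the strike.
tan δ = tan α / sin β = tan 62° / sin 50° = 1.8807 / 0.7660 = 2.4551
δ = arctan(2.4551) = 67.84°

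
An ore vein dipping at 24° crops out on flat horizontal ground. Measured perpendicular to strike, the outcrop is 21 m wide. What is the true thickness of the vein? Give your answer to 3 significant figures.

8.54 m

True thickness t = w · sin(dip) = 21 × sin 24°
t = 21 × 0.4067 = 8.541 m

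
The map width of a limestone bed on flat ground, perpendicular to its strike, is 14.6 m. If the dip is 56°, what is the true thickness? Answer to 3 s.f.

12.1 m

True thickness t = w · sin(dip) = 14.6 × sin 56°
t = 14.6 × 0.8290 = 12.104 m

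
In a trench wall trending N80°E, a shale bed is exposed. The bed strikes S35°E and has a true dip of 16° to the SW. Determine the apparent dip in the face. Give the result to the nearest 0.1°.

14.6°

The strike is S35°E and the section trends N80°E; the acute angle between them is β = 65°.
tan α = tan 16° × sin 65° = 0.2867 × 0.9063 = 0.2599
α = arctan(0.2599) = 14.57°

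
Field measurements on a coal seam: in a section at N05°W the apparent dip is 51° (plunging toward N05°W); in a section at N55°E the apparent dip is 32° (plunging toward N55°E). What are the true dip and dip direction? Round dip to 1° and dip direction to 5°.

Represent each trace as a vector plunging at its apparent dip toward its trend (east-north-up frame): v₁ = (-0.055, 0.627, -0.777), v₂ = (0.695, 0.486, -0.530).
n = v₁ × v₂ = (-0.046, 0.569, 0.462) (taken with n_z > 0).
Dip δ = arctan(|n_h|/n_z) = arctan(0.571/0.462) = 51.0°.
Dip direction = azimuth of (n_x, n_y) = atan2(-0.046, 0.569) = 355°.

true dip 51°, dip direction 355°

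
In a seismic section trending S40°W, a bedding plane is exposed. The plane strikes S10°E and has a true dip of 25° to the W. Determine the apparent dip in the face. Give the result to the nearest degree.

The strike is S10°E and the section trends S40°W; the acute angle between them is β = 50°.
tan(apparent dip) = tan 25° · sin 50° = 0.3572
α = arctan(0.3572) = 19.66°

20°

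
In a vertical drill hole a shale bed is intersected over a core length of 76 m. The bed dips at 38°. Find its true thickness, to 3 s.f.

True thickness t = h · cos(dip) = 76 × cos 38°
t = 76 × 0.7880 = 59.889 m

59.9 m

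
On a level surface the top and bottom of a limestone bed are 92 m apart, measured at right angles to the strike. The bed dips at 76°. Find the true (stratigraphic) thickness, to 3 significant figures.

89.3 m

True thickness t = w · sin(dip) = 92 × sin 76°
t = 92 × 0.9703 = 89.267 m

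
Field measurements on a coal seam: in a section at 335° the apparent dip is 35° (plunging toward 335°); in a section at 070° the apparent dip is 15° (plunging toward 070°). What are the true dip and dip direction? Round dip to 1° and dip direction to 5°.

true dip 38°, dip direction 000°

Each apparent-dip line lies in the plane. As unit vectors (x east, y north, z up), v₁ plunges 35°→335° and v₂ plunges 15°→070°.
n = v₁ × v₂ = (0.003, 0.610, 0.788) (taken with n_z > 0).
True dip = arccos(n_z / |n|) = arccos(0.7907) = 37.7°.
Dip direction = atan2(0.003, 0.610) = 0° (azimuth of n's horizontal projection).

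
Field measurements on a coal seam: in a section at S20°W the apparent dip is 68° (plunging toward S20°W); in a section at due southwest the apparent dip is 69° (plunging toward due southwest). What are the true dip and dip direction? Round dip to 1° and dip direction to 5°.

true dip 69°, dip direction 220°

Represent each trace as a vector plunging at its apparent dip toward its trend (east-north-up frame): v₁ = (-0.128, -0.352, -0.927), v₂ = (-0.253, -0.253, -0.934).
The plane normal is n = v₁ × v₂ ∝ (-0.094, -0.115, 0.057).
Dip δ = arctan(|n_h|/n_z) = arctan(0.149/0.057) = 69.1°.
Dip direction = azimuth of (n_x, n_y) = atan2(-0.094, -0.115) = 219°.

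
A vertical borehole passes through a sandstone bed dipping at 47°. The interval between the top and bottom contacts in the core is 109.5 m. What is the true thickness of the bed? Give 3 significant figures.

True thickness t = h · cos(dip) = 109.5 × cos 47°
t = 109.5 × 0.6820 = 74.679 m

74.7 m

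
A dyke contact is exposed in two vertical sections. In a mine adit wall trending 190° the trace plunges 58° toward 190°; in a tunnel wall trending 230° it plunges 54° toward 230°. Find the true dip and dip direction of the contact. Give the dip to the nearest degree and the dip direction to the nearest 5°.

true dip 58°, dip direction 200°

Represent each trace as a vector plunging at its apparent dip toward its trend (east-north-up frame): v₁ = (-0.092, -0.522, -0.848), v₂ = (-0.450, -0.378, -0.809).
Cross product v₁ × v₂ gives the pole to the plane: n ∝ (-0.102, -0.307, 0.200).
Dip δ = arctan(|n_h|/n_z) = arctan(0.324/0.200) = 58.3°.
Dip direction = atan2(-0.102, -0.307) = 198° (azimuth of n's horizontal projection).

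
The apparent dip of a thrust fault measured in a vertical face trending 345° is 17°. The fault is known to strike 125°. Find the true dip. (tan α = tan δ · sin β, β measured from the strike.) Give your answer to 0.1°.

25.4°

The section is 40° from the strike.
tan(true dip) = tan 17° / sin 40° = 0.4756
true dip = arctan 0.4756 = 25.44°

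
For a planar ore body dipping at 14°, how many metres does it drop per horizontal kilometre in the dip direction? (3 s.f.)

249 m

drop per km = 1000 × tan 14° = 1000 × 0.2493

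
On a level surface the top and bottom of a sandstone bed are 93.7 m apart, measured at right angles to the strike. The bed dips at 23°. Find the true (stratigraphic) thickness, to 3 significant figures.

36.6 m

True thickness t = w · sin(dip) = 93.7 × sin 23°
t = 93.7 × 0.3907 = 36.612 m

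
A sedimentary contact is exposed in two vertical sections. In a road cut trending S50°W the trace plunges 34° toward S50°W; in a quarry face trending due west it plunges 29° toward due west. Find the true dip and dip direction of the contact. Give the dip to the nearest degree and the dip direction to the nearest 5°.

true dip 34°, dip direction 235°

The two traces are lines in the plane: v₁ = (sin 230°·cos 34°, cos 230°·cos 34°, −sin 34°), v₂ = (sin 270°·cos 29°, cos 270°·cos 29°, −sin 29°).
Cross product v₁ × v₂ gives the pole to the plane: n ∝ (-0.258, -0.181, 0.466).
Dip δ = arctan(|n_h|/n_z) = arctan(0.316/0.466) = 34.1°.
Dip direction = atan2(-0.258, -0.181) = 235° (azimuth of n's horizontal projection).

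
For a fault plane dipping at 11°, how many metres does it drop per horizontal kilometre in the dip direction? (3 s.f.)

194 m

drop per km = 1000 × tan 11° = 1000 × 0.1944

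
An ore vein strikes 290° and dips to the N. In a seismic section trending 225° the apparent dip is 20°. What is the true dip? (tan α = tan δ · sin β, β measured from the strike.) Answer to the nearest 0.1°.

β = acute angle between strike 290° and section 225° = 65°.
tan(true dip) = tan 20° / sin 65° = 0.4016
δ = arctan(0.4016) = 21.88°

21.9°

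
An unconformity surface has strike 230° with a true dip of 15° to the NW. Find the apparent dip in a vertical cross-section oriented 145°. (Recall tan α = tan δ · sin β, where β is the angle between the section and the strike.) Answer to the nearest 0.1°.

The section lies 85° from the strike.
tan(apparent dip) = tan 15° · sin 85° = 0.2669
α = arctan(0.2669) = 14.95°

14.9°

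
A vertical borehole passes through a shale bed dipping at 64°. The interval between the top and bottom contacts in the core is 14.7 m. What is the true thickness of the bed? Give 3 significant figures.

6.44 m

True thickness t = h · cos(dip) = 14.7 × cos 64°
t = 14.7 × 0.4384 = 6.444 m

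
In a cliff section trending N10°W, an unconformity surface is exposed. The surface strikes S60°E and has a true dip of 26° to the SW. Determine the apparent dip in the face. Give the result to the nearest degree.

The strike is S60°E and the section trends N10°W; the acute angle between them is β = 50°.
tan(apparent dip) = tan 26° · sin 50° = 0.3736
α = arctan(0.3736) = 20.49°

20°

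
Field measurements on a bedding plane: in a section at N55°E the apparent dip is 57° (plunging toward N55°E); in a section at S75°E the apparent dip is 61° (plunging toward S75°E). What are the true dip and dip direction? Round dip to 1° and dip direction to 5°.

Represent each trace as a vector plunging at its apparent dip toward its trend (east-north-up frame): v₁ = (0.446, 0.312, -0.839), v₂ = (0.468, -0.125, -0.875).
The plane normal is n = v₁ × v₂ ∝ (0.378, 0.003, 0.202).
Dip δ = arctan(|n_h|/n_z) = arctan(0.378/0.202) = 61.9°.
Dip direction = atan2(0.378, 0.003) = 90° (azimuth of n's horizontal projection).

true dip 62°, dip direction 090°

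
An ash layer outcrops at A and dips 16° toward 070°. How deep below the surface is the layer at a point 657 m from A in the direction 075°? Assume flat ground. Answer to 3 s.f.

The hole lies 5° from the dip direction, so the down-dip offset is 657 × cos 5° = 654.50 m.
Depth = down-dip offset × tan(dip) = 654.50 × tan 16° = 654.50 × 0.2867
Depth = 187.67 m

188 m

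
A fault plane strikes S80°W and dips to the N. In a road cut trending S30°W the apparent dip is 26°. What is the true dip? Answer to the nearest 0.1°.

32.5°

The section is 50° from the strike.
tan δ = tan α / sin β = tan 26° / sin 50° = 0.4877 / 0.7660 = 0.6367
δ = arctan(0.6367) = 32.48°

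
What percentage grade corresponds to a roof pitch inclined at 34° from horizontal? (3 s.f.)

67.5%

grade % = 100 × tan 34° = 100 × 0.6745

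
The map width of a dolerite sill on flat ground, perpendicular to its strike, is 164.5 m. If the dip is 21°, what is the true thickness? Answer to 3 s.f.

True thickness t = w · sin(dip) = 164.5 × sin 21°
t = 164.5 × 0.3584 = 58.952 m

59.0 m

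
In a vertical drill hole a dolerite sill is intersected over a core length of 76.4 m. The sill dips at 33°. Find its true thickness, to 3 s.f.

True thickness t = h · cos(dip) = 76.4 × cos 33°
t = 76.4 × 0.8387 = 64.074 m

64.1 m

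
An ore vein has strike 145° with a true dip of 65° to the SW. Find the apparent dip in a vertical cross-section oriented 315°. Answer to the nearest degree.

The strike is 145° and the section trends 315°; the acute angle between them is β = 10°.
tan α = tan 65° × sin 10° = 2.1445 × 0.1736 = 0.3724
α = arctan(0.3724) = 20.42°

20°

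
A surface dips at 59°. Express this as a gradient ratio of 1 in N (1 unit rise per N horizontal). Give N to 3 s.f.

1 in 0.601

1 : N means tan θ = 1/N, so N = 1/tan 59° = 1/1.6643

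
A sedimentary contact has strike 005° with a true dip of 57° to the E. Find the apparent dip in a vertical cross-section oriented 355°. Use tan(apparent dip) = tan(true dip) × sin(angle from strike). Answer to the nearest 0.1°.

The section lies 10° from the strike.
tan(apparent dip) = tan 57° · sin 10° = 0.2674
apparent dip = arctan 0.2674 = 14.97°

15.0°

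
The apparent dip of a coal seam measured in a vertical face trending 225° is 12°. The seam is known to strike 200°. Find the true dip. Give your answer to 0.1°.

β = acute angle between strike 200° and section 225° = 25°.
tan(true dip) = tan 12° / sin 25° = 0.5030
true dip = arctan 0.5030 = 26.70°

26.7°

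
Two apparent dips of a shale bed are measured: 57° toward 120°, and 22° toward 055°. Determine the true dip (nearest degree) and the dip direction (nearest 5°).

Represent each trace as a vector plunging at its apparent dip toward its trend (east-north-up frame): v₁ = (0.472, -0.272, -0.839), v₂ = (0.760, 0.532, -0.375).
n = v₁ × v₂ = (0.548, -0.460, 0.458) (taken with n_z > 0).
True dip = arccos(n_z / |n|) = arccos(0.5387) = 57.4°.
The horizontal component of n points toward azimuth atan2(n_x, n_y) = 130°, the dip direction.

true dip 57°, dip direction 130°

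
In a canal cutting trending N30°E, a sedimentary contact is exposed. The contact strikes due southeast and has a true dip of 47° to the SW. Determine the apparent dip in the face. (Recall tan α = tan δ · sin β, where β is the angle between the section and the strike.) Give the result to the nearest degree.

The section lies 75° from the strike.
tan(apparent dip) = tan 47° · sin 75° = 1.0358
α = arctan(1.0358) = 46.01°

46°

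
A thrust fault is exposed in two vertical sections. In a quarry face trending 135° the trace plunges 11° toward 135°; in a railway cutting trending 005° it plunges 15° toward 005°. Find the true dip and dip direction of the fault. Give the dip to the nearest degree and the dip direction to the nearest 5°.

true dip 29°, dip direction 065°

Represent each trace as a vector plunging at its apparent dip toward its trend (east-north-up frame): v₁ = (0.694, -0.694, -0.191), v₂ = (0.084, 0.962, -0.259).
n = v₁ × v₂ = (0.363, 0.164, 0.726) (taken with n_z > 0).
True dip = arccos(n_z / |n|) = arccos(0.8768) = 28.7°.
Dip direction = atan2(0.363, 0.164) = 66° (azimuth of n's horizontal projection).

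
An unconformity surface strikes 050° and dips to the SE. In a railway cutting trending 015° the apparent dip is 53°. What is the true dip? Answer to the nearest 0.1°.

66.6°

The section is 35° from the strike.
tan(true dip) = tan 53° / sin 35° = 2.3136
true dip = arctan 2.3136 = 66.62°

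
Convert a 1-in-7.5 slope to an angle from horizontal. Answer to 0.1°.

tan θ = 1/7.5 = 0.1333
θ = arctan(0.1333) = 7.59°

7.6°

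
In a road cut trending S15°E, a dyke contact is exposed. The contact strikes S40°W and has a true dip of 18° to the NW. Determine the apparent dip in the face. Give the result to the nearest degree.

15°

Angle between strike (S40°W) and section (S15°E): β = 55°.
tan α = tan 18° × sin 55° = 0.3249 × 0.8192 = 0.2662
α = arctan(0.2662) = 14.90°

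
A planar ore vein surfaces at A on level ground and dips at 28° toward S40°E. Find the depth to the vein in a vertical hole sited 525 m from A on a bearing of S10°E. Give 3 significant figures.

242 m

The hole lies 30° from the dip direction, so the down-dip offset is 525 × cos 30° = 454.66 m.
Depth = down-dip offset × tan(dip) = 454.66 × tan 28° = 454.66 × 0.5317
Depth = 241.75 m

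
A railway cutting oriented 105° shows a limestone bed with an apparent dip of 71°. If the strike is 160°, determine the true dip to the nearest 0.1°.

The section is 55° from the strike.
tan δ = tan α / sin β = tan 71° / sin 55° = 2.9042 / 0.8192 = 3.5454
δ = arctan(3.5454) = 74.25°

74.2°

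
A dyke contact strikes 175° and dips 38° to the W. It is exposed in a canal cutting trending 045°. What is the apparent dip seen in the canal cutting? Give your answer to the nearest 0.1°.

Angle between strike (175°) and section (045°): β = 50°.
tan(apparent dip) = tan 38° · sin 50° = 0.5985
α = arctan(0.5985) = 30.90°

30.9°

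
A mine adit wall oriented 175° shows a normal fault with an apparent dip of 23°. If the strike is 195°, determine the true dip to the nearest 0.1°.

51.1°

The section is 20° from the strike.
tan δ = tan α / sin β = tan 23° / sin 20° = 0.4245 / 0.3420 = 1.2411
δ = arctan(1.2411) = 51.14°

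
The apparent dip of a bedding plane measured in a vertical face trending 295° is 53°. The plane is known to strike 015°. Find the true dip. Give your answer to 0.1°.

β = acute angle between strike 015° and section 295° = 80°.
tan δ = tan α / sin β = tan 53° / sin 80° = 1.3270 / 0.9848 = 1.3475
true dip = arctan 1.3475 = 53.42°

53.4°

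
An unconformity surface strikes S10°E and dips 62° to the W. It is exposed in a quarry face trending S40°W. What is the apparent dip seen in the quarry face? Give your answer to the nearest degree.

55°

The strike is S10°E and the section trends S40°W; the acute angle between them is β = 50°.
tan(apparent dip) = tan 62° · sin 50° = 1.4407
apparent dip = arctan 1.4407 = 55.24°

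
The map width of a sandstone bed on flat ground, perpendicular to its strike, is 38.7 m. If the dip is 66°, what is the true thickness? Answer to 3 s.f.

True thickness t = w · sin(dip) = 38.7 × sin 66°
t = 38.7 × 0.9135 = 35.354 m

35.4 m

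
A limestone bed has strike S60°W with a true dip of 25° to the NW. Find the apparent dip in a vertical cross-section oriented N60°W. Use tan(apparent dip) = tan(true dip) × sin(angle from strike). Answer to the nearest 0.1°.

22.0°

The strike is S60°W and the section trends N60°W; the acute angle between them is β = 60°.
tan(apparent dip) = tan 25° · sin 60° = 0.4038
apparent dip = arctan 0.4038 = 21.99°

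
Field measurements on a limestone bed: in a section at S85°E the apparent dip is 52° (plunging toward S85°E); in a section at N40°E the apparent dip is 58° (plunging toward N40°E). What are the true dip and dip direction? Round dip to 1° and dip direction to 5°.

true dip 59°, dip direction 055°

Represent each trace as a vector plunging at its apparent dip toward its trend (east-north-up frame): v₁ = (0.613, -0.054, -0.788), v₂ = (0.341, 0.406, -0.848).
Cross product v₁ × v₂ gives the pole to the plane: n ∝ (0.365, 0.252, 0.267).
True dip = arccos(n_z / |n|) = arccos(0.5160) = 58.9°.
Dip direction = azimuth of (n_x, n_y) = atan2(0.365, 0.252) = 55°.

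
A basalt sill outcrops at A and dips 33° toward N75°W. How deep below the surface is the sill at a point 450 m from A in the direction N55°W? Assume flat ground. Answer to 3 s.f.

The hole lies 20° from the dip direction, so the down-dip offset is 450 × cos 20° = 422.86 m.
Depth = down-dip offset × tan(dip) = 422.86 × tan 33° = 422.86 × 0.6494
Depth = 274.61 m

275 m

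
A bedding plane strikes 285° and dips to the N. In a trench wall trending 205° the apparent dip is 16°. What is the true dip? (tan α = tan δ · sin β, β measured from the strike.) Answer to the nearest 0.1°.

The section is 80° from the strike.
tan δ = tan α / sin β = tan 16° / sin 80° = 0.2867 / 0.9848 = 0.2912
true dip = arctan 0.2912 = 16.23°

16.2°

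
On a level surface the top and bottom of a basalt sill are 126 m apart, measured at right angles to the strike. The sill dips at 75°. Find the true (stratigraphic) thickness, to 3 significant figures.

122 m

True thickness t = w · sin(dip) = 126 × sin 75°
t = 126 × 0.9659 = 121.707 m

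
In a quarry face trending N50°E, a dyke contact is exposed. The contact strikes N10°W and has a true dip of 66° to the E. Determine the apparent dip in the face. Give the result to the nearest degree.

63°

The section lies 60° from the strike.
tan(apparent dip) = tan 66° · sin 60° = 1.9451
α = arctan(1.9451) = 62.79°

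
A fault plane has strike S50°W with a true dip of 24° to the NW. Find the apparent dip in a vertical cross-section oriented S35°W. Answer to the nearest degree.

7°

Angle between strike (S50°W) and section (S35°W): β = 15°.
tan(apparent dip) = tan 24° · sin 15° = 0.1152
apparent dip = arctan 0.1152 = 6.57°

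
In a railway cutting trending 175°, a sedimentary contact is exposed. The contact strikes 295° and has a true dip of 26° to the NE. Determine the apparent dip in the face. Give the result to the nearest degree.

23°

Angle between strike (295°) and section (175°): β = 60°.
tan(apparent dip) = tan 26° · sin 60° = 0.4224
α = arctan(0.4224) = 22.90°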